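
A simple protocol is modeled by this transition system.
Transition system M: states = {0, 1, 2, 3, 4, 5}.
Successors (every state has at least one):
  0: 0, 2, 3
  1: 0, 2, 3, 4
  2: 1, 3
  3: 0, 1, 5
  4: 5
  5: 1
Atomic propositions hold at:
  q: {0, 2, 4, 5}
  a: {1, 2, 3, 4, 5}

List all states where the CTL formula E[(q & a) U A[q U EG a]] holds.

{1, 2, 3, 4, 5}

Sat(q & a) = {2, 4, 5}
EG a: greatest fixpoint, start Z0 = {1, 2, 3, 4, 5}, keep only states in Sat with some successor in Z. Already a fixed point.
Sat(EG a) = {1, 2, 3, 4, 5}
A[q U EG a]: least fixpoint, start Z0 = Sat(EG a) = {1, 2, 3, 4, 5}, add states in Sat(q) with every successor in Z. Already a fixed point.
Sat(A[q U EG a]) = {1, 2, 3, 4, 5}
E[(q & a) U A[q U EG a]]: least fixpoint, start Z0 = Sat(A[q U EG a]) = {1, 2, 3, 4, 5}, add states in Sat(q & a) with some successor in Z. Already a fixed point.
Sat(E[(q & a) U A[q U EG a]]) = {1, 2, 3, 4, 5}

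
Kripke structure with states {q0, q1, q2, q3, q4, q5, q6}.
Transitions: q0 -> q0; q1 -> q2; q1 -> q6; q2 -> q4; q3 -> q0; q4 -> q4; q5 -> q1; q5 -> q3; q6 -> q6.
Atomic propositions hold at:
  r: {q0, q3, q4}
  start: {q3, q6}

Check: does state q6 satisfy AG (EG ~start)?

No

Sat(~start) = {q0, q1, q2, q4, q5}
EG ~start: greatest fixpoint, start Z0 = {q0, q1, q2, q4, q5}, keep only states in Sat with some successor in Z. Already a fixed point.
Sat(EG ~start) = {q0, q1, q2, q4, q5}
AG (EG ~start): greatest fixpoint, start Z0 = {q0, q1, q2, q4, q5}, keep only states in Sat with every successor in Z. Z1 = {q0, q2, q4}; fixed.
Sat(AG (EG ~start)) = {q0, q2, q4}
q6 ∉ Sat(AG (EG ~start)) = {q0, q2, q4}, so the formula does not hold at q6.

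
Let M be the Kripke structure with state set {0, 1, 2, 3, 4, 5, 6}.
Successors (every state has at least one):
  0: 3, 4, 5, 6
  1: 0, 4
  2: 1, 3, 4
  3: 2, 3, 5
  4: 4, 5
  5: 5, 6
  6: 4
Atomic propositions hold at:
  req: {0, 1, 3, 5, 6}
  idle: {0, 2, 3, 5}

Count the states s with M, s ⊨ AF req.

AF req: least fixpoint, start Z0 = {0, 1, 3, 5, 6}, add states with every successor in Z. Already a fixed point.
Sat(AF req) = {0, 1, 3, 5, 6}
|Sat(AF req)| = |{0, 1, 3, 5, 6}| = 5.

5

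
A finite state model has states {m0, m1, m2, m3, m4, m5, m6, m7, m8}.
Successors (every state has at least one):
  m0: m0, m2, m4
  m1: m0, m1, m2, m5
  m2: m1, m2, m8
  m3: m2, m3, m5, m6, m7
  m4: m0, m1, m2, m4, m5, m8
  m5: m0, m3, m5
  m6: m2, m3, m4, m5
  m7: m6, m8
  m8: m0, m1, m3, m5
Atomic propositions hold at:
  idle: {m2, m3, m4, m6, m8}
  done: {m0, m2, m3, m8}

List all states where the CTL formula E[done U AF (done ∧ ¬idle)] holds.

Sat(¬idle) = {m0, m1, m5, m7}
Sat(done ∧ ¬idle) = {m0}
AF (done ∧ ¬idle): least fixpoint, start Z0 = {m0}, add states with every successor in Z. Already a fixed point.
Sat(AF (done ∧ ¬idle)) = {m0}
E[done U AF (done ∧ ¬idle)]: least fixpoint, start Z0 = Sat(AF (done ∧ ¬idle)) = {m0}, add states in Sat(done) with some successor in Z. Z1 = {m0, m8}; Z2 = {m0, m2, m8}; Z3 = {m0, m2, m3, m8}; fixed.
Sat(E[done U AF (done ∧ ¬idle)]) = {m0, m2, m3, m8}

{m0, m2, m3, m8}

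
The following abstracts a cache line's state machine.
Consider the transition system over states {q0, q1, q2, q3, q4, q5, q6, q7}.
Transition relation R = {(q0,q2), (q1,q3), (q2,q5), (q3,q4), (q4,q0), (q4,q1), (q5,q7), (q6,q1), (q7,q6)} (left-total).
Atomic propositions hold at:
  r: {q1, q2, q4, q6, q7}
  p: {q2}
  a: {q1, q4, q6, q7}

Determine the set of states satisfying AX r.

{q0, q3, q5, q6, q7}

Sat(AX r) = {s : every successor in {q1, q2, q4, q6, q7}} = {q0, q3, q5, q6, q7}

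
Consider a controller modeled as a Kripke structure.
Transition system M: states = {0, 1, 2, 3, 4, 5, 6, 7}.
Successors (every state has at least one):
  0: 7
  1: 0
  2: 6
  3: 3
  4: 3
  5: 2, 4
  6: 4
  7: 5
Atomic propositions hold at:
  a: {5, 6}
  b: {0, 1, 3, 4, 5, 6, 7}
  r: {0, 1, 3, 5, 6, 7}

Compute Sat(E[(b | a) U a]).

Sat(b | a) = {0, 1, 3, 4, 5, 6, 7}
E[(b | a) U a]: least fixpoint, start Z0 = Sat(a) = {5, 6}, add states in Sat(b | a) with some successor in Z. Z1 = {5, 6, 7}; Z2 = {0, 5, 6, 7}; Z3 = {0, 1, 5, 6, 7}; fixed.
Sat(E[(b | a) U a]) = {0, 1, 5, 6, 7}

{0, 1, 5, 6, 7}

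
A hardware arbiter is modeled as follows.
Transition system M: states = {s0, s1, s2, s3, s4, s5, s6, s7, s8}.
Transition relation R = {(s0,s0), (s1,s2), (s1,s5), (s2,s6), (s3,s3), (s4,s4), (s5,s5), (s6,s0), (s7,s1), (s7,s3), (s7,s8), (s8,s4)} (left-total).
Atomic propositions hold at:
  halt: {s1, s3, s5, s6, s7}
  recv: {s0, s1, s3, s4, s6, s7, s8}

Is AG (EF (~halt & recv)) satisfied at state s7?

No

Sat(~halt) = {s0, s2, s4, s8}
Sat(~halt & recv) = {s0, s4, s8}
EF (~halt & recv): least fixpoint, start Z0 = {s0, s4, s8}, add states with some successor in Z. Z1 = {s0, s4, s6, s7, s8}; Z2 = {s0, s2, s4, s6, s7, s8}; Z3 = {s0, s1, s2, s4, s6, s7, s8}; fixed.
Sat(EF (~halt & recv)) = {s0, s1, s2, s4, s6, s7, s8}
AG (EF (~halt & recv)): greatest fixpoint, start Z0 = {s0, s1, s2, s4, s6, s7, s8}, keep only states in Sat with every successor in Z. Z1 = {s0, s2, s4, s6, s8}; fixed.
Sat(AG (EF (~halt & recv))) = {s0, s2, s4, s6, s8}
s7 ∉ Sat(AG (EF (~halt & recv))) = {s0, s2, s4, s6, s8}, so the formula does not hold at s7.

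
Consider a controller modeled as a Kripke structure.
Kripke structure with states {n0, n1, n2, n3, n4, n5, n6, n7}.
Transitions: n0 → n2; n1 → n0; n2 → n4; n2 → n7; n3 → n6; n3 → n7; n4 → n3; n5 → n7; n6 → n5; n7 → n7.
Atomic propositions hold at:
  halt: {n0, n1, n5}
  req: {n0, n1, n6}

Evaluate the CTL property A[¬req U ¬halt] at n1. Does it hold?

No

Sat(¬req) = {n2, n3, n4, n5, n7}
Sat(¬halt) = {n2, n3, n4, n6, n7}
A[¬req U ¬halt]: least fixpoint, start Z0 = Sat(¬halt) = {n2, n3, n4, n6, n7}, add states in Sat(¬req) with every successor in Z. Z1 = {n2, n3, n4, n5, n6, n7}; fixed.
Sat(A[¬req U ¬halt]) = {n2, n3, n4, n5, n6, n7}
n1 ∉ Sat(A[¬req U ¬halt]) = {n2, n3, n4, n5, n6, n7}, so the formula does not hold at n1.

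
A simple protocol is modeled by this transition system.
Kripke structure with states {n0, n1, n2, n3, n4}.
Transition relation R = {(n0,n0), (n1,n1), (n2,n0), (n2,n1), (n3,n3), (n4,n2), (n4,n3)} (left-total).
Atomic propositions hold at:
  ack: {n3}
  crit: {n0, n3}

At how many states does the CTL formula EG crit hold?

EG crit: greatest fixpoint, start Z0 = {n0, n3}, keep only states in Sat with some successor in Z. Already a fixed point.
Sat(EG crit) = {n0, n3}
|Sat(EG crit)| = |{n0, n3}| = 2.

2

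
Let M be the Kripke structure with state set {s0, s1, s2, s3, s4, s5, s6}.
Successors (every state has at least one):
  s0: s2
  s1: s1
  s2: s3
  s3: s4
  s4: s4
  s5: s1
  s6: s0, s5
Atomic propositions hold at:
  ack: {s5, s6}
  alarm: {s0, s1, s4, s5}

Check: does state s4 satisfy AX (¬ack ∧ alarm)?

Yes

Sat(¬ack) = {s0, s1, s2, s3, s4}
Sat(¬ack ∧ alarm) = {s0, s1, s4}
Sat(AX (¬ack ∧ alarm)) = {s : every successor in {s0, s1, s4}} = {s1, s3, s4, s5}
s4 ∈ Sat(AX (¬ack ∧ alarm)) = {s1, s3, s4, s5}, so the formula holds at s4.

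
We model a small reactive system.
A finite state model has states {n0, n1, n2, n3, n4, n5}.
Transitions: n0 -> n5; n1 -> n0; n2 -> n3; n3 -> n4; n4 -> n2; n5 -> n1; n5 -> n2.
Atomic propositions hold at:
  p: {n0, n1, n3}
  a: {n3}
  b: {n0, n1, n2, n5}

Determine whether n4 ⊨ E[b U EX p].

No

Sat(EX p) = {s : some successor in {n0, n1, n3}} = {n1, n2, n5}
E[b U EX p]: least fixpoint, start Z0 = Sat(EX p) = {n1, n2, n5}, add states in Sat(b) with some successor in Z. Z1 = {n0, n1, n2, n5}; fixed.
Sat(E[b U EX p]) = {n0, n1, n2, n5}
n4 ∉ Sat(E[b U EX p]) = {n0, n1, n2, n5}, so the formula does not hold at n4.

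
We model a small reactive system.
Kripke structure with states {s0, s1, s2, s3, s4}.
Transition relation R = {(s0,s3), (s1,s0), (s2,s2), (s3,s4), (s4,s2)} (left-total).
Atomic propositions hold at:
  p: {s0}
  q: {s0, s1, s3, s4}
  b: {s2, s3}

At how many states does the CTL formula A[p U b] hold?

A[p U b]: least fixpoint, start Z0 = Sat(b) = {s2, s3}, add states in Sat(p) with every successor in Z. Z1 = {s0, s2, s3}; fixed.
Sat(A[p U b]) = {s0, s2, s3}
|Sat(A[p U b])| = |{s0, s2, s3}| = 3.

3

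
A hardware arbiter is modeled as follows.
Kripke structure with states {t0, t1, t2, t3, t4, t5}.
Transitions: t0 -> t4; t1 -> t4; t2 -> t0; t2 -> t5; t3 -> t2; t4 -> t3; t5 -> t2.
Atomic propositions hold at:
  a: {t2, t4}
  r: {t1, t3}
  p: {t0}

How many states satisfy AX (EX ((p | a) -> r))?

Sat(p | a) = {t0, t2, t4}
Sat((p | a) -> r) = {t1, t3, t5}
Sat(EX ((p | a) -> r)) = {s : some successor in {t1, t3, t5}} = {t2, t4}
Sat(AX (EX ((p | a) -> r))) = {s : every successor in {t2, t4}} = {t0, t1, t3, t5}
|Sat(AX (EX ((p | a) -> r)))| = |{t0, t1, t3, t5}| = 4.

4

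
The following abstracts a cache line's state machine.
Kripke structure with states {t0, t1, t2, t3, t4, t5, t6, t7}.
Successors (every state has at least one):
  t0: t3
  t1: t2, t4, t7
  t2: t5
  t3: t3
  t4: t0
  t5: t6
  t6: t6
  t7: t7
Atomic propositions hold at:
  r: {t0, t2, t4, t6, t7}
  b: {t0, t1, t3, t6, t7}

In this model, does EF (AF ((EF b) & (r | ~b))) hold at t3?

No

EF b: least fixpoint, start Z0 = {t0, t1, t3, t6, t7}, add states with some successor in Z. Z1 = {t0, t1, t3, t4, t5, t6, t7}; Z2 = {t0, t1, t2, t3, t4, t5, t6, t7}; fixed.
Sat(EF b) = {t0, t1, t2, t3, t4, t5, t6, t7}
Sat(~b) = {t2, t4, t5}
Sat(r | ~b) = {t0, t2, t4, t5, t6, t7}
Sat((EF b) & (r | ~b)) = {t0, t2, t4, t5, t6, t7}
AF ((EF b) & (r | ~b)): least fixpoint, start Z0 = {t0, t2, t4, t5, t6, t7}, add states with every successor in Z. Z1 = {t0, t1, t2, t4, t5, t6, t7}; fixed.
Sat(AF ((EF b) & (r | ~b))) = {t0, t1, t2, t4, t5, t6, t7}
EF (AF ((EF b) & (r | ~b))): least fixpoint, start Z0 = {t0, t1, t2, t4, t5, t6, t7}, add states with some successor in Z. Already a fixed point.
Sat(EF (AF ((EF b) & (r | ~b)))) = {t0, t1, t2, t4, t5, t6, t7}
t3 ∉ Sat(EF (AF ((EF b) & (r | ~b)))) = {t0, t1, t2, t4, t5, t6, t7}, so the formula does not hold at t3.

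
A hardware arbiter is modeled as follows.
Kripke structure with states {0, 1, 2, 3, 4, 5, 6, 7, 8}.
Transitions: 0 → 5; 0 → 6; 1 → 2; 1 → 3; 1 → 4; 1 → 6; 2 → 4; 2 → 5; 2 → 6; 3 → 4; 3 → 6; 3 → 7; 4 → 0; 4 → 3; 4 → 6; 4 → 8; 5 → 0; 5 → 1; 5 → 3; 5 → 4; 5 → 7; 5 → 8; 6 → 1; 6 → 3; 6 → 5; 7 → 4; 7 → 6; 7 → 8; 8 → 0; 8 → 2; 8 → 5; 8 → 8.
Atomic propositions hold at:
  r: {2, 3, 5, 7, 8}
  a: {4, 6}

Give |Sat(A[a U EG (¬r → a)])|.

Sat(¬r) = {0, 1, 4, 6}
Sat(¬r → a) = {2, 3, 4, 5, 6, 7, 8}
EG (¬r → a): greatest fixpoint, start Z0 = {2, 3, 4, 5, 6, 7, 8}, keep only states in Sat with some successor in Z. Already a fixed point.
Sat(EG (¬r → a)) = {2, 3, 4, 5, 6, 7, 8}
A[a U EG (¬r → a)]: least fixpoint, start Z0 = Sat(EG (¬r → a)) = {2, 3, 4, 5, 6, 7, 8}, add states in Sat(a) with every successor in Z. Already a fixed point.
Sat(A[a U EG (¬r → a)]) = {2, 3, 4, 5, 6, 7, 8}
|Sat(A[a U EG (¬r → a)])| = |{2, 3, 4, 5, 6, 7, 8}| = 7.

7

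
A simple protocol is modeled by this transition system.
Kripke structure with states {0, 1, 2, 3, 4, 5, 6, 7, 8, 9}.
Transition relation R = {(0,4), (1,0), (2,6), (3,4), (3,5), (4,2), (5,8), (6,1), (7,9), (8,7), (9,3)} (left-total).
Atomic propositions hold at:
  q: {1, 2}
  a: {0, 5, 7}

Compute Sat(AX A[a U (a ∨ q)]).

Sat(a ∨ q) = {0, 1, 2, 5, 7}
A[a U (a ∨ q)]: least fixpoint, start Z0 = Sat((a ∨ q)) = {0, 1, 2, 5, 7}, add states in Sat(a) with every successor in Z. Already a fixed point.
Sat(A[a U (a ∨ q)]) = {0, 1, 2, 5, 7}
Sat(AX A[a U (a ∨ q)]) = {s : every successor in {0, 1, 2, 5, 7}} = {1, 4, 6, 8}

{1, 4, 6, 8}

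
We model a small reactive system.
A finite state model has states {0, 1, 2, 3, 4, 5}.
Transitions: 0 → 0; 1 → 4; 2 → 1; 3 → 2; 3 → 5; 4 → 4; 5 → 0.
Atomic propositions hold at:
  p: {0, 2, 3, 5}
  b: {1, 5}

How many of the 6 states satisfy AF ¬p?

3

Sat(¬p) = {1, 4}
AF ¬p: least fixpoint, start Z0 = {1, 4}, add states with every successor in Z. Z1 = {1, 2, 4}; fixed.
Sat(AF ¬p) = {1, 2, 4}
|Sat(AF ¬p)| = |{1, 2, 4}| = 3.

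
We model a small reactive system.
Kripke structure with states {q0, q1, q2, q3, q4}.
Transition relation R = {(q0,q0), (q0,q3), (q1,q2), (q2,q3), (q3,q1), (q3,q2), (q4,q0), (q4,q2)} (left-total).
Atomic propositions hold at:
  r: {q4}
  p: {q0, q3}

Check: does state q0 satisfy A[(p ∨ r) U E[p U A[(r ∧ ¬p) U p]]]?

Yes

Sat(p ∨ r) = {q0, q3, q4}
Sat(¬p) = {q1, q2, q4}
Sat(r ∧ ¬p) = {q4}
A[(r ∧ ¬p) U p]: least fixpoint, start Z0 = Sat(p) = {q0, q3}, add states in Sat(r ∧ ¬p) with every successor in Z. Already a fixed point.
Sat(A[(r ∧ ¬p) U p]) = {q0, q3}
E[p U A[(r ∧ ¬p) U p]]: least fixpoint, start Z0 = Sat(A[(r ∧ ¬p) U p]) = {q0, q3}, add states in Sat(p) with some successor in Z. Already a fixed point.
Sat(E[p U A[(r ∧ ¬p) U p]]) = {q0, q3}
A[(p ∨ r) U E[p U A[(r ∧ ¬p) U p]]]: least fixpoint, start Z0 = Sat(E[p U A[(r ∧ ¬p) U p]]) = {q0, q3}, add states in Sat(p ∨ r) with every successor in Z. Already a fixed point.
Sat(A[(p ∨ r) U E[p U A[(r ∧ ¬p) U p]]]) = {q0, q3}
q0 ∈ Sat(A[(p ∨ r) U E[p U A[(r ∧ ¬p) U p]]]) = {q0, q3}, so the formula holds at q0.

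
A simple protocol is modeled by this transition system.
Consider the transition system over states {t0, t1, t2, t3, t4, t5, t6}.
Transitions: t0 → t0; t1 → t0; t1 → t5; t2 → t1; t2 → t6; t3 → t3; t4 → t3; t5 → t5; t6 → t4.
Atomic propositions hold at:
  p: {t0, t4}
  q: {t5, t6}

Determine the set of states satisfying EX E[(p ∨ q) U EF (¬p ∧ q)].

Sat(p ∨ q) = {t0, t4, t5, t6}
Sat(¬p) = {t1, t2, t3, t5, t6}
Sat(¬p ∧ q) = {t5, t6}
EF (¬p ∧ q): least fixpoint, start Z0 = {t5, t6}, add states with some successor in Z. Z1 = {t1, t2, t5, t6}; fixed.
Sat(EF (¬p ∧ q)) = {t1, t2, t5, t6}
E[(p ∨ q) U EF (¬p ∧ q)]: least fixpoint, start Z0 = Sat(EF (¬p ∧ q)) = {t1, t2, t5, t6}, add states in Sat(p ∨ q) with some successor in Z. Already a fixed point.
Sat(E[(p ∨ q) U EF (¬p ∧ q)]) = {t1, t2, t5, t6}
Sat(EX E[(p ∨ q) U EF (¬p ∧ q)]) = {s : some successor in {t1, t2, t5, t6}} = {t1, t2, t5}

{t1, t2, t5}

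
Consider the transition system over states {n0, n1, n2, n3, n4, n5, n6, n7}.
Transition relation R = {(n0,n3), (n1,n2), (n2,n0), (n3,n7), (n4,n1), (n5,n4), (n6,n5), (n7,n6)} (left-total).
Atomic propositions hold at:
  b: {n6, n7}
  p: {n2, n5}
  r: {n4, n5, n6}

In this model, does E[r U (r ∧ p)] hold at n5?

Sat(r ∧ p) = {n5}
E[r U (r ∧ p)]: least fixpoint, start Z0 = Sat((r ∧ p)) = {n5}, add states in Sat(r) with some successor in Z. Z1 = {n5, n6}; fixed.
Sat(E[r U (r ∧ p)]) = {n5, n6}
n5 ∈ Sat(E[r U (r ∧ p)]) = {n5, n6}, so the formula holds at n5.

Yes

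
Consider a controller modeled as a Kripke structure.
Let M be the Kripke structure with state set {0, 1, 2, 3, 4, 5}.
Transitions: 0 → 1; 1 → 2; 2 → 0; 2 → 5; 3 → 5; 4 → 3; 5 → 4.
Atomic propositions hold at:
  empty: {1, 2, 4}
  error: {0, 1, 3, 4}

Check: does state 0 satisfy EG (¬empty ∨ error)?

No

Sat(¬empty) = {0, 3, 5}
Sat(¬empty ∨ error) = {0, 1, 3, 4, 5}
EG (¬empty ∨ error): greatest fixpoint, start Z0 = {0, 1, 3, 4, 5}, keep only states in Sat with some successor in Z. Z1 = {0, 3, 4, 5}; Z2 = {3, 4, 5}; fixed.
Sat(EG (¬empty ∨ error)) = {3, 4, 5}
0 ∉ Sat(EG (¬empty ∨ error)) = {3, 4, 5}, so the formula does not hold at 0.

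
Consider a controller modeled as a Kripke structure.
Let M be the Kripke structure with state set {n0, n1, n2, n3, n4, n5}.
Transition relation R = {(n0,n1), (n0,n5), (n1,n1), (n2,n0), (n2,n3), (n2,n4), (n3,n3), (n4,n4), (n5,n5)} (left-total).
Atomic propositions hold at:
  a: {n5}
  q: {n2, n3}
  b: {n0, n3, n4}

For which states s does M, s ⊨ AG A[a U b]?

A[a U b]: least fixpoint, start Z0 = Sat(b) = {n0, n3, n4}, add states in Sat(a) with every successor in Z. Already a fixed point.
Sat(A[a U b]) = {n0, n3, n4}
AG A[a U b]: greatest fixpoint, start Z0 = {n0, n3, n4}, keep only states in Sat with every successor in Z. Z1 = {n3, n4}; fixed.
Sat(AG A[a U b]) = {n3, n4}

{n3, n4}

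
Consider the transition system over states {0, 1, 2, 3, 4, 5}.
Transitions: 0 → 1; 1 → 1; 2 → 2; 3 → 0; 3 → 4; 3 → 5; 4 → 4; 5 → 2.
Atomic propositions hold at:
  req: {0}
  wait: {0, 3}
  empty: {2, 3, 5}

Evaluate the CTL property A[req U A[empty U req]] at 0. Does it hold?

Yes

A[empty U req]: least fixpoint, start Z0 = Sat(req) = {0}, add states in Sat(empty) with every successor in Z. Already a fixed point.
Sat(A[empty U req]) = {0}
A[req U A[empty U req]]: least fixpoint, start Z0 = Sat(A[empty U req]) = {0}, add states in Sat(req) with every successor in Z. Already a fixed point.
Sat(A[req U A[empty U req]]) = {0}
0 ∈ Sat(A[req U A[empty U req]]) = {0}, so the formula holds at 0.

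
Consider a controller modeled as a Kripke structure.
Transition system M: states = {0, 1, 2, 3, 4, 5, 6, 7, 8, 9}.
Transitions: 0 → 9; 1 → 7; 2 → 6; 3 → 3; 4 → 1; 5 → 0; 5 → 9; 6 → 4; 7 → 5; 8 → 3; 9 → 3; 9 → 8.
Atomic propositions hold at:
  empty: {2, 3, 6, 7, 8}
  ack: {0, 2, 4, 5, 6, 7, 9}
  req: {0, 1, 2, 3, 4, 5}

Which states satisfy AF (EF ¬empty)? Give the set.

{0, 1, 2, 4, 5, 6, 7, 9}

Sat(¬empty) = {0, 1, 4, 5, 9}
EF ¬empty: least fixpoint, start Z0 = {0, 1, 4, 5, 9}, add states with some successor in Z. Z1 = {0, 1, 4, 5, 6, 7, 9}; Z2 = {0, 1, 2, 4, 5, 6, 7, 9}; fixed.
Sat(EF ¬empty) = {0, 1, 2, 4, 5, 6, 7, 9}
AF (EF ¬empty): least fixpoint, start Z0 = {0, 1, 2, 4, 5, 6, 7, 9}, add states with every successor in Z. Already a fixed point.
Sat(AF (EF ¬empty)) = {0, 1, 2, 4, 5, 6, 7, 9}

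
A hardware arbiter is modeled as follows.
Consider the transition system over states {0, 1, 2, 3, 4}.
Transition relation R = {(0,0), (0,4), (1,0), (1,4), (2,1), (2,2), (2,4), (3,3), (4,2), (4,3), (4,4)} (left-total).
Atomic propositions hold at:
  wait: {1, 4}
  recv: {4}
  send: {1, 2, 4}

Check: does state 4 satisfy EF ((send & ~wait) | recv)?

Sat(~wait) = {0, 2, 3}
Sat(send & ~wait) = {2}
Sat((send & ~wait) | recv) = {2, 4}
EF ((send & ~wait) | recv): least fixpoint, start Z0 = {2, 4}, add states with some successor in Z. Z1 = {0, 1, 2, 4}; fixed.
Sat(EF ((send & ~wait) | recv)) = {0, 1, 2, 4}
4 ∈ Sat(EF ((send & ~wait) | recv)) = {0, 1, 2, 4}, so the formula holds at 4.

Yes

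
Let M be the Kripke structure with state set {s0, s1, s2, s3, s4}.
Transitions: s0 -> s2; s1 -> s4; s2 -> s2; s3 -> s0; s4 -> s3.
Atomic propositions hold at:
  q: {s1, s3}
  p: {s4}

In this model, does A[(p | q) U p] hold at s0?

No

Sat(p | q) = {s1, s3, s4}
A[(p | q) U p]: least fixpoint, start Z0 = Sat(p) = {s4}, add states in Sat(p | q) with every successor in Z. Z1 = {s1, s4}; fixed.
Sat(A[(p | q) U p]) = {s1, s4}
s0 ∉ Sat(A[(p | q) U p]) = {s1, s4}, so the formula does not hold at s0.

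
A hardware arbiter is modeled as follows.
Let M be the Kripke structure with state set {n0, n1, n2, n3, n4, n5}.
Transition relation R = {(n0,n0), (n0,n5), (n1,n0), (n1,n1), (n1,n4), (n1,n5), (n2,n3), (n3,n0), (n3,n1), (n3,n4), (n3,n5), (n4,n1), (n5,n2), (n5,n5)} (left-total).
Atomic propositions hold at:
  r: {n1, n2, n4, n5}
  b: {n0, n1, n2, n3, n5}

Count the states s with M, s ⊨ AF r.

AF r: least fixpoint, start Z0 = {n1, n2, n4, n5}, add states with every successor in Z. Already a fixed point.
Sat(AF r) = {n1, n2, n4, n5}
|Sat(AF r)| = |{n1, n2, n4, n5}| = 4.

4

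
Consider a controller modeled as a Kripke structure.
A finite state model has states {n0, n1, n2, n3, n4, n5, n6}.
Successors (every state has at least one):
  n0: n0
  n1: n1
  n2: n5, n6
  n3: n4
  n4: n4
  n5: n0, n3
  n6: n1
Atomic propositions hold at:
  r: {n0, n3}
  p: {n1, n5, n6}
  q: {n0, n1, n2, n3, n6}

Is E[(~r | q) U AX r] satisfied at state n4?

Sat(~r) = {n1, n2, n4, n5, n6}
Sat(~r | q) = {n0, n1, n2, n3, n4, n5, n6}
Sat(AX r) = {s : every successor in {n0, n3}} = {n0, n5}
E[(~r | q) U AX r]: least fixpoint, start Z0 = Sat(AX r) = {n0, n5}, add states in Sat(~r | q) with some successor in Z. Z1 = {n0, n2, n5}; fixed.
Sat(E[(~r | q) U AX r]) = {n0, n2, n5}
n4 ∉ Sat(E[(~r | q) U AX r]) = {n0, n2, n5}, so the formula does not hold at n4.

No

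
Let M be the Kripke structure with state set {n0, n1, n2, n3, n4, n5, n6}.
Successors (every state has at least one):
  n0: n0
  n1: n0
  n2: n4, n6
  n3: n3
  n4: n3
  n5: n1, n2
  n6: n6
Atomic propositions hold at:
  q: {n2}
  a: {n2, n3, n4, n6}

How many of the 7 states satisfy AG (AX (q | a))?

4

Sat(q | a) = {n2, n3, n4, n6}
Sat(AX (q | a)) = {s : every successor in {n2, n3, n4, n6}} = {n2, n3, n4, n6}
AG (AX (q | a)): greatest fixpoint, start Z0 = {n2, n3, n4, n6}, keep only states in Sat with every successor in Z. Already a fixed point.
Sat(AG (AX (q | a))) = {n2, n3, n4, n6}
|Sat(AG (AX (q | a)))| = |{n2, n3, n4, n6}| = 4.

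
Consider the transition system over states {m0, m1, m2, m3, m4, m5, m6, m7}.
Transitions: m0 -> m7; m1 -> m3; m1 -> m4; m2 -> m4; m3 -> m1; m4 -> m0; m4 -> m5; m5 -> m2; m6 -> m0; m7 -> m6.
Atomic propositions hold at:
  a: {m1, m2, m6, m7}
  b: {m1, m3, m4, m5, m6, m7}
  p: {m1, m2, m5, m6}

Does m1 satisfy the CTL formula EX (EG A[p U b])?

A[p U b]: least fixpoint, start Z0 = Sat(b) = {m1, m3, m4, m5, m6, m7}, add states in Sat(p) with every successor in Z. Z1 = {m1, m2, m3, m4, m5, m6, m7}; fixed.
Sat(A[p U b]) = {m1, m2, m3, m4, m5, m6, m7}
EG A[p U b]: greatest fixpoint, start Z0 = {m1, m2, m3, m4, m5, m6, m7}, keep only states in Sat with some successor in Z. Z1 = {m1, m2, m3, m4, m5, m7}; Z2 = {m1, m2, m3, m4, m5}; fixed.
Sat(EG A[p U b]) = {m1, m2, m3, m4, m5}
Sat(EX (EG A[p U b])) = {s : some successor in {m1, m2, m3, m4, m5}} = {m1, m2, m3, m4, m5}
m1 ∈ Sat(EX (EG A[p U b])) = {m1, m2, m3, m4, m5}, so the formula holds at m1.

Yes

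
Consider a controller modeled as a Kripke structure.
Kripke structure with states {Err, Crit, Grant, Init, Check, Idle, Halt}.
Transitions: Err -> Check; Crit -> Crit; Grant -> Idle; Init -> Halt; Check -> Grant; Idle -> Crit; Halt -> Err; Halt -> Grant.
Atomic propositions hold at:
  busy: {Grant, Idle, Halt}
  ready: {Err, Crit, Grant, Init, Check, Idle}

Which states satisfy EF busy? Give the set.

{Err, Grant, Init, Check, Idle, Halt}

EF busy: least fixpoint, start Z0 = {Grant, Idle, Halt}, add states with some successor in Z. Z1 = {Grant, Init, Check, Idle, Halt}; Z2 = {Err, Grant, Init, Check, Idle, Halt}; fixed.
Sat(EF busy) = {Err, Grant, Init, Check, Idle, Halt}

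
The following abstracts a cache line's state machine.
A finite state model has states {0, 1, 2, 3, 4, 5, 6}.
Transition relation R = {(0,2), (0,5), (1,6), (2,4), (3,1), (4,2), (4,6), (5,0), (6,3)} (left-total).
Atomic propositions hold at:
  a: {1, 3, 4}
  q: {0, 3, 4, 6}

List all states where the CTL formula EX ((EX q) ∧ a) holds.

{2, 3}

Sat(EX q) = {s : some successor in {0, 3, 4, 6}} = {1, 2, 4, 5, 6}
Sat((EX q) ∧ a) = {1, 4}
Sat(EX ((EX q) ∧ a)) = {s : some successor in {1, 4}} = {2, 3}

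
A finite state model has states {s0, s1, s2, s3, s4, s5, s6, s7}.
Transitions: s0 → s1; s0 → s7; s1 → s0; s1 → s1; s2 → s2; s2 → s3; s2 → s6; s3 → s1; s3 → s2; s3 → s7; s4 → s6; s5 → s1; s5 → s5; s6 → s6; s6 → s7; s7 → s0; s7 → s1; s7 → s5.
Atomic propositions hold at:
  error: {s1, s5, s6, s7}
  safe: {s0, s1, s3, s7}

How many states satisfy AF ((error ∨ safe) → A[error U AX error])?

Sat(error ∨ safe) = {s0, s1, s3, s5, s6, s7}
Sat(AX error) = {s : every successor in {s1, s5, s6, s7}} = {s0, s4, s5, s6}
A[error U AX error]: least fixpoint, start Z0 = Sat(AX error) = {s0, s4, s5, s6}, add states in Sat(error) with every successor in Z. Already a fixed point.
Sat(A[error U AX error]) = {s0, s4, s5, s6}
Sat((error ∨ safe) → A[error U AX error]) = {s0, s2, s4, s5, s6}
AF ((error ∨ safe) → A[error U AX error]): least fixpoint, start Z0 = {s0, s2, s4, s5, s6}, add states with every successor in Z. Already a fixed point.
Sat(AF ((error ∨ safe) → A[error U AX error])) = {s0, s2, s4, s5, s6}
|Sat(AF ((error ∨ safe) → A[error U AX error]))| = |{s0, s2, s4, s5, s6}| = 5.

5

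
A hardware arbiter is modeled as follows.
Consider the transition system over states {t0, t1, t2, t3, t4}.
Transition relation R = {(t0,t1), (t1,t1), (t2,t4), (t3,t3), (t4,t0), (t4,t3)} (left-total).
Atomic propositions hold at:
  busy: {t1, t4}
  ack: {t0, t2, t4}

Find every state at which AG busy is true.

AG busy: greatest fixpoint, start Z0 = {t1, t4}, keep only states in Sat with every successor in Z. Z1 = {t1}; fixed.
Sat(AG busy) = {t1}

{t1}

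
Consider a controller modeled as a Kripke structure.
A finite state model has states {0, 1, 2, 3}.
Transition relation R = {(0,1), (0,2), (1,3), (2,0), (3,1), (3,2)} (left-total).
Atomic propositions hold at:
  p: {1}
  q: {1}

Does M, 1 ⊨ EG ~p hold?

Sat(~p) = {0, 2, 3}
EG ~p: greatest fixpoint, start Z0 = {0, 2, 3}, keep only states in Sat with some successor in Z. Already a fixed point.
Sat(EG ~p) = {0, 2, 3}
1 ∉ Sat(EG ~p) = {0, 2, 3}, so the formula does not hold at 1.

No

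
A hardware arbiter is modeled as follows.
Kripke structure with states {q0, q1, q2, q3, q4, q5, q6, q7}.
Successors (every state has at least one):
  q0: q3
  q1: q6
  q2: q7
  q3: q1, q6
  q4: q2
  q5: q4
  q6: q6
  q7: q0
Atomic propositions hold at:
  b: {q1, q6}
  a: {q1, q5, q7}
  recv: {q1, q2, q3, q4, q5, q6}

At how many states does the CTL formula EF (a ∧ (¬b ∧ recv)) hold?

1

Sat(¬b) = {q0, q2, q3, q4, q5, q7}
Sat(¬b ∧ recv) = {q2, q3, q4, q5}
Sat(a ∧ (¬b ∧ recv)) = {q5}
EF (a ∧ (¬b ∧ recv)): least fixpoint, start Z0 = {q5}, add states with some successor in Z. Already a fixed point.
Sat(EF (a ∧ (¬b ∧ recv))) = {q5}
|Sat(EF (a ∧ (¬b ∧ recv)))| = |{q5}| = 1.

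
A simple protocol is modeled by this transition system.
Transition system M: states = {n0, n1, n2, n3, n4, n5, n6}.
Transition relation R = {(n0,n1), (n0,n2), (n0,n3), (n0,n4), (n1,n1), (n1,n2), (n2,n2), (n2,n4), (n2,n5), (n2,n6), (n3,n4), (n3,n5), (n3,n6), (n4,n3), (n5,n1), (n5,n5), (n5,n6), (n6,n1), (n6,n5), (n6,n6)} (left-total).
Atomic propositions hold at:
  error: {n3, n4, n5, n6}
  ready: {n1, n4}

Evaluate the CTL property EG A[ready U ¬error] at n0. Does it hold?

Sat(¬error) = {n0, n1, n2}
A[ready U ¬error]: least fixpoint, start Z0 = Sat(¬error) = {n0, n1, n2}, add states in Sat(ready) with every successor in Z. Already a fixed point.
Sat(A[ready U ¬error]) = {n0, n1, n2}
EG A[ready U ¬error]: greatest fixpoint, start Z0 = {n0, n1, n2}, keep only states in Sat with some successor in Z. Already a fixed point.
Sat(EG A[ready U ¬error]) = {n0, n1, n2}
n0 ∈ Sat(EG A[ready U ¬error]) = {n0, n1, n2}, so the formula holds at n0.

Yes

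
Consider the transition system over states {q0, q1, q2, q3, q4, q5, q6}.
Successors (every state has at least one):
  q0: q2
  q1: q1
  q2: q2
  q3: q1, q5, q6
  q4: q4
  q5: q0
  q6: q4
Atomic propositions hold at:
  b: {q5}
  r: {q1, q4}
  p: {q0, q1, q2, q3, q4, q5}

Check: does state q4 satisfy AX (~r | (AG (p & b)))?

Sat(~r) = {q0, q2, q3, q5, q6}
Sat(p & b) = {q5}
AG (p & b): greatest fixpoint, start Z0 = {q5}, keep only states in Sat with every successor in Z. Z1 = ∅; fixed.
Sat(AG (p & b)) = ∅
Sat(~r | (AG (p & b))) = {q0, q2, q3, q5, q6}
Sat(AX (~r | (AG (p & b)))) = {s : every successor in {q0, q2, q3, q5, q6}} = {q0, q2, q5}
q4 ∉ Sat(AX (~r | (AG (p & b)))) = {q0, q2, q5}, so the formula does not hold at q4.

No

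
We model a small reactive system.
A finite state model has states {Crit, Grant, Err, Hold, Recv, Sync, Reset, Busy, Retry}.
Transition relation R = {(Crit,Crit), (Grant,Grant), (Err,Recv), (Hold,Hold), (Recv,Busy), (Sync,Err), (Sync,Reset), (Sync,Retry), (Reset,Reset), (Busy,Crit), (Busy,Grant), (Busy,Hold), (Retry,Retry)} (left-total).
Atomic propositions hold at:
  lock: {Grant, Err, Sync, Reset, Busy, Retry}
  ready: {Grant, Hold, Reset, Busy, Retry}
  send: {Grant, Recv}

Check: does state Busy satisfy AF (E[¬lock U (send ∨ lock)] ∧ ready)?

Sat(¬lock) = {Crit, Hold, Recv}
Sat(send ∨ lock) = {Grant, Err, Recv, Sync, Reset, Busy, Retry}
E[¬lock U (send ∨ lock)]: least fixpoint, start Z0 = Sat((send ∨ lock)) = {Grant, Err, Recv, Sync, Reset, Busy, Retry}, add states in Sat(¬lock) with some successor in Z. Already a fixed point.
Sat(E[¬lock U (send ∨ lock)]) = {Grant, Err, Recv, Sync, Reset, Busy, Retry}
Sat(E[¬lock U (send ∨ lock)] ∧ ready) = {Grant, Reset, Busy, Retry}
AF (E[¬lock U (send ∨ lock)] ∧ ready): least fixpoint, start Z0 = {Grant, Reset, Busy, Retry}, add states with every successor in Z. Z1 = {Grant, Recv, Reset, Busy, Retry}; Z2 = {Grant, Err, Recv, Reset, Busy, Retry}; Z3 = {Grant, Err, Recv, Sync, Reset, Busy, Retry}; fixed.
Sat(AF (E[¬lock U (send ∨ lock)] ∧ ready)) = {Grant, Err, Recv, Sync, Reset, Busy, Retry}
Busy ∈ Sat(AF (E[¬lock U (send ∨ lock)] ∧ ready)) = {Grant, Err, Recv, Sync, Reset, Busy, Retry}, so the formula holds at Busy.

Yes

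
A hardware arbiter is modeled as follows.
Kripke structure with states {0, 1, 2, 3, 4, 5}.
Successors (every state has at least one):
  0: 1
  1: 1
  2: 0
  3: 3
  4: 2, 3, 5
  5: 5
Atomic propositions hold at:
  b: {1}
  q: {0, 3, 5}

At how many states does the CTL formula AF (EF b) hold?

4

EF b: least fixpoint, start Z0 = {1}, add states with some successor in Z. Z1 = {0, 1}; Z2 = {0, 1, 2}; Z3 = {0, 1, 2, 4}; fixed.
Sat(EF b) = {0, 1, 2, 4}
AF (EF b): least fixpoint, start Z0 = {0, 1, 2, 4}, add states with every successor in Z. Already a fixed point.
Sat(AF (EF b)) = {0, 1, 2, 4}
|Sat(AF (EF b))| = |{0, 1, 2, 4}| = 4.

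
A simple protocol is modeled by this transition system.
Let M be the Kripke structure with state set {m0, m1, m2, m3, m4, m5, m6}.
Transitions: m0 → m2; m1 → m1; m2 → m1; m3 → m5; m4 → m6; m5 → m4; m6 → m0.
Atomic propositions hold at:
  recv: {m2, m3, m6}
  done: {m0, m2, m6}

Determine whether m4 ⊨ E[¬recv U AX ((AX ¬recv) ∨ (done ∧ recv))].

Yes

Sat(¬recv) = {m0, m1, m4, m5}
Sat(AX ¬recv) = {s : every successor in {m0, m1, m4, m5}} = {m1, m2, m3, m5, m6}
Sat(done ∧ recv) = {m2, m6}
Sat((AX ¬recv) ∨ (done ∧ recv)) = {m1, m2, m3, m5, m6}
Sat(AX ((AX ¬recv) ∨ (done ∧ recv))) = {s : every successor in {m1, m2, m3, m5, m6}} = {m0, m1, m2, m3, m4}
E[¬recv U AX ((AX ¬recv) ∨ (done ∧ recv))]: least fixpoint, start Z0 = Sat(AX ((AX ¬recv) ∨ (done ∧ recv))) = {m0, m1, m2, m3, m4}, add states in Sat(¬recv) with some successor in Z. Z1 = {m0, m1, m2, m3, m4, m5}; fixed.
Sat(E[¬recv U AX ((AX ¬recv) ∨ (done ∧ recv))]) = {m0, m1, m2, m3, m4, m5}
m4 ∈ Sat(E[¬recv U AX ((AX ¬recv) ∨ (done ∧ recv))]) = {m0, m1, m2, m3, m4, m5}, so the formula holds at m4.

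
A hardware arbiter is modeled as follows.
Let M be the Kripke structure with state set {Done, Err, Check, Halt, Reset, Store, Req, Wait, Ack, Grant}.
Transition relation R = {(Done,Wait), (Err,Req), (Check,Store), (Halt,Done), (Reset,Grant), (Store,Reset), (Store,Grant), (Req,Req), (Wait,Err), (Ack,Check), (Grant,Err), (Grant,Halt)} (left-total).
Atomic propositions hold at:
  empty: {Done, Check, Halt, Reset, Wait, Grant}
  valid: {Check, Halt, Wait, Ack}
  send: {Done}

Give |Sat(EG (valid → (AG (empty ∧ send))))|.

5

Sat(empty ∧ send) = {Done}
AG (empty ∧ send): greatest fixpoint, start Z0 = {Done}, keep only states in Sat with every successor in Z. Z1 = ∅; fixed.
Sat(AG (empty ∧ send)) = ∅
Sat(valid → (AG (empty ∧ send))) = {Done, Err, Reset, Store, Req, Grant}
EG (valid → (AG (empty ∧ send))): greatest fixpoint, start Z0 = {Done, Err, Reset, Store, Req, Grant}, keep only states in Sat with some successor in Z. Z1 = {Err, Reset, Store, Req, Grant}; fixed.
Sat(EG (valid → (AG (empty ∧ send)))) = {Err, Reset, Store, Req, Grant}
|Sat(EG (valid → (AG (empty ∧ send))))| = |{Err, Reset, Store, Req, Grant}| = 5.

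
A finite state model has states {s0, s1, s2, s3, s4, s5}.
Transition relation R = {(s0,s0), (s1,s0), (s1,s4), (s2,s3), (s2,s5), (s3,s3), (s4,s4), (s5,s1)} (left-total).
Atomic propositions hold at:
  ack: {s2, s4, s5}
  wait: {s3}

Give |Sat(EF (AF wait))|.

AF wait: least fixpoint, start Z0 = {s3}, add states with every successor in Z. Already a fixed point.
Sat(AF wait) = {s3}
EF (AF wait): least fixpoint, start Z0 = {s3}, add states with some successor in Z. Z1 = {s2, s3}; fixed.
Sat(EF (AF wait)) = {s2, s3}
|Sat(EF (AF wait))| = |{s2, s3}| = 2.

2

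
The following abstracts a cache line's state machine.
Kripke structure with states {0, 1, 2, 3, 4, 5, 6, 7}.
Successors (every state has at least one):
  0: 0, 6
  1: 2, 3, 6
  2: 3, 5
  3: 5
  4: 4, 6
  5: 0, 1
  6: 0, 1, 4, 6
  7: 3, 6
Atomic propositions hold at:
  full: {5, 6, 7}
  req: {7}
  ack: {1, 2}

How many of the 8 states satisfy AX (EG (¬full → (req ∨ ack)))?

1

Sat(¬full) = {0, 1, 2, 3, 4}
Sat(req ∨ ack) = {1, 2, 7}
Sat(¬full → (req ∨ ack)) = {1, 2, 5, 6, 7}
EG (¬full → (req ∨ ack)): greatest fixpoint, start Z0 = {1, 2, 5, 6, 7}, keep only states in Sat with some successor in Z. Already a fixed point.
Sat(EG (¬full → (req ∨ ack))) = {1, 2, 5, 6, 7}
Sat(AX (EG (¬full → (req ∨ ack)))) = {s : every successor in {1, 2, 5, 6, 7}} = {3}
|Sat(AX (EG (¬full → (req ∨ ack))))| = |{3}| = 1.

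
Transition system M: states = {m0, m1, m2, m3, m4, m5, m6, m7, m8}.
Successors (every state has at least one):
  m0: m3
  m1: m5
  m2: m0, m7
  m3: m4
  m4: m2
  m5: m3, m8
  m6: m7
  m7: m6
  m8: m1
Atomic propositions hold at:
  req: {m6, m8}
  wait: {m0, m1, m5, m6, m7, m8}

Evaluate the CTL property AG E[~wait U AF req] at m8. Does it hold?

Sat(~wait) = {m2, m3, m4}
AF req: least fixpoint, start Z0 = {m6, m8}, add states with every successor in Z. Z1 = {m6, m7, m8}; fixed.
Sat(AF req) = {m6, m7, m8}
E[~wait U AF req]: least fixpoint, start Z0 = Sat(AF req) = {m6, m7, m8}, add states in Sat(~wait) with some successor in Z. Z1 = {m2, m6, m7, m8}; Z2 = {m2, m4, m6, m7, m8}; Z3 = {m2, m3, m4, m6, m7, m8}; fixed.
Sat(E[~wait U AF req]) = {m2, m3, m4, m6, m7, m8}
AG E[~wait U AF req]: greatest fixpoint, start Z0 = {m2, m3, m4, m6, m7, m8}, keep only states in Sat with every successor in Z. Z1 = {m3, m4, m6, m7}; Z2 = {m3, m6, m7}; Z3 = {m6, m7}; fixed.
Sat(AG E[~wait U AF req]) = {m6, m7}
m8 ∉ Sat(AG E[~wait U AF req]) = {m6, m7}, so the formula does not hold at m8.

No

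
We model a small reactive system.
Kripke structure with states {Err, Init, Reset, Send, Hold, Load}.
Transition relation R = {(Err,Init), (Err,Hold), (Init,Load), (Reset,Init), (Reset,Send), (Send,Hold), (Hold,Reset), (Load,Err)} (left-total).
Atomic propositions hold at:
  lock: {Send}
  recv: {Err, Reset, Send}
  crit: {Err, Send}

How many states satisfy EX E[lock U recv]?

3

E[lock U recv]: least fixpoint, start Z0 = Sat(recv) = {Err, Reset, Send}, add states in Sat(lock) with some successor in Z. Already a fixed point.
Sat(E[lock U recv]) = {Err, Reset, Send}
Sat(EX E[lock U recv]) = {s : some successor in {Err, Reset, Send}} = {Reset, Hold, Load}
|Sat(EX E[lock U recv])| = |{Reset, Hold, Load}| = 3.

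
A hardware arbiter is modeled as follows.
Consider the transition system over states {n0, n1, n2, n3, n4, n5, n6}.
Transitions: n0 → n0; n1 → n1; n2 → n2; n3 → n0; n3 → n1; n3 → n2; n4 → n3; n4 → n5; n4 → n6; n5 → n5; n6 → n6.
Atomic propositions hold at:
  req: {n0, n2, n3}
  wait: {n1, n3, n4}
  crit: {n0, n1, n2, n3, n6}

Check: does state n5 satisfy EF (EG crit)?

No

EG crit: greatest fixpoint, start Z0 = {n0, n1, n2, n3, n6}, keep only states in Sat with some successor in Z. Already a fixed point.
Sat(EG crit) = {n0, n1, n2, n3, n6}
EF (EG crit): least fixpoint, start Z0 = {n0, n1, n2, n3, n6}, add states with some successor in Z. Z1 = {n0, n1, n2, n3, n4, n6}; fixed.
Sat(EF (EG crit)) = {n0, n1, n2, n3, n4, n6}
n5 ∉ Sat(EF (EG crit)) = {n0, n1, n2, n3, n4, n6}, so the formula does not hold at n5.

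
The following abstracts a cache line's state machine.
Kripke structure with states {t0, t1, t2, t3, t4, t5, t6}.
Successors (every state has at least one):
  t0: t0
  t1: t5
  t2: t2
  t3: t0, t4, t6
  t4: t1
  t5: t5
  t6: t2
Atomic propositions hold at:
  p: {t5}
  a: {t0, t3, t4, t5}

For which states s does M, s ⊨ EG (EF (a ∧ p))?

Sat(a ∧ p) = {t5}
EF (a ∧ p): least fixpoint, start Z0 = {t5}, add states with some successor in Z. Z1 = {t1, t5}; Z2 = {t1, t4, t5}; Z3 = {t1, t3, t4, t5}; fixed.
Sat(EF (a ∧ p)) = {t1, t3, t4, t5}
EG (EF (a ∧ p)): greatest fixpoint, start Z0 = {t1, t3, t4, t5}, keep only states in Sat with some successor in Z. Already a fixed point.
Sat(EG (EF (a ∧ p))) = {t1, t3, t4, t5}

{t1, t3, t4, t5}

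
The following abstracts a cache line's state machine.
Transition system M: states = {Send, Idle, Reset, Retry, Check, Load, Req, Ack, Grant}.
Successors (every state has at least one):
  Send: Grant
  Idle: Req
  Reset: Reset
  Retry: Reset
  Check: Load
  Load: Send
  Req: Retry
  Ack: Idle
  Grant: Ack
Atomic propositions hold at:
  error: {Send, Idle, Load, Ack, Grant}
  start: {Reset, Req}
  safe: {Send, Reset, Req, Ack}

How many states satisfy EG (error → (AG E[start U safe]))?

E[start U safe]: least fixpoint, start Z0 = Sat(safe) = {Send, Reset, Req, Ack}, add states in Sat(start) with some successor in Z. Already a fixed point.
Sat(E[start U safe]) = {Send, Reset, Req, Ack}
AG E[start U safe]: greatest fixpoint, start Z0 = {Send, Reset, Req, Ack}, keep only states in Sat with every successor in Z. Z1 = {Reset}; fixed.
Sat(AG E[start U safe]) = {Reset}
Sat(error → (AG E[start U safe])) = {Reset, Retry, Check, Req}
EG (error → (AG E[start U safe])): greatest fixpoint, start Z0 = {Reset, Retry, Check, Req}, keep only states in Sat with some successor in Z. Z1 = {Reset, Retry, Req}; fixed.
Sat(EG (error → (AG E[start U safe]))) = {Reset, Retry, Req}
|Sat(EG (error → (AG E[start U safe])))| = |{Reset, Retry, Req}| = 3.

3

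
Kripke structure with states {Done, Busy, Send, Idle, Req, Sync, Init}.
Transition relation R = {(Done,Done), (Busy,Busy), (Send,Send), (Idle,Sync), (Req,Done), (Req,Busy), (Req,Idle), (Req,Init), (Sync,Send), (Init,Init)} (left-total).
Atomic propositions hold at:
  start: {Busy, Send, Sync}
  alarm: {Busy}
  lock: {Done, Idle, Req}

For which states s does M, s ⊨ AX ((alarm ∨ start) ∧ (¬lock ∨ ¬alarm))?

Sat(alarm ∨ start) = {Busy, Send, Sync}
Sat(¬lock) = {Busy, Send, Sync, Init}
Sat(¬alarm) = {Done, Send, Idle, Req, Sync, Init}
Sat(¬lock ∨ ¬alarm) = {Done, Busy, Send, Idle, Req, Sync, Init}
Sat((alarm ∨ start) ∧ (¬lock ∨ ¬alarm)) = {Busy, Send, Sync}
Sat(AX ((alarm ∨ start) ∧ (¬lock ∨ ¬alarm))) = {s : every successor in {Busy, Send, Sync}} = {Busy, Send, Idle, Sync}

{Busy, Send, Idle, Sync}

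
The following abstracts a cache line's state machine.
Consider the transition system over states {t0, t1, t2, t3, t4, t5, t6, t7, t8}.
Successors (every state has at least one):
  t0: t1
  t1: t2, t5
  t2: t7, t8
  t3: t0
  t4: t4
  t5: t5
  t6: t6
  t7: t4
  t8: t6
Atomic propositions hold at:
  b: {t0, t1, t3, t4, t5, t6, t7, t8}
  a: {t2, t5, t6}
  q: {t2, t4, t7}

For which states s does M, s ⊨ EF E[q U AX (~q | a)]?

Sat(~q) = {t0, t1, t3, t5, t6, t8}
Sat(~q | a) = {t0, t1, t2, t3, t5, t6, t8}
Sat(AX (~q | a)) = {s : every successor in {t0, t1, t2, t3, t5, t6, t8}} = {t0, t1, t3, t5, t6, t8}
E[q U AX (~q | a)]: least fixpoint, start Z0 = Sat(AX (~q | a)) = {t0, t1, t3, t5, t6, t8}, add states in Sat(q) with some successor in Z. Z1 = {t0, t1, t2, t3, t5, t6, t8}; fixed.
Sat(E[q U AX (~q | a)]) = {t0, t1, t2, t3, t5, t6, t8}
EF E[q U AX (~q | a)]: least fixpoint, start Z0 = {t0, t1, t2, t3, t5, t6, t8}, add states with some successor in Z. Already a fixed point.
Sat(EF E[q U AX (~q | a)]) = {t0, t1, t2, t3, t5, t6, t8}

{t0, t1, t2, t3, t5, t6, t8}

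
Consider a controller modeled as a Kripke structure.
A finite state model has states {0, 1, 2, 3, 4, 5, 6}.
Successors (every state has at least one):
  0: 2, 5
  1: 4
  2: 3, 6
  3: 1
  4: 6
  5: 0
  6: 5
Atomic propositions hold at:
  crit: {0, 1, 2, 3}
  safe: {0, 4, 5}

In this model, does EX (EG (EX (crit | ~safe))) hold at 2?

Sat(~safe) = {1, 2, 3, 6}
Sat(crit | ~safe) = {0, 1, 2, 3, 6}
Sat(EX (crit | ~safe)) = {s : some successor in {0, 1, 2, 3, 6}} = {0, 2, 3, 4, 5}
EG (EX (crit | ~safe)): greatest fixpoint, start Z0 = {0, 2, 3, 4, 5}, keep only states in Sat with some successor in Z. Z1 = {0, 2, 5}; Z2 = {0, 5}; fixed.
Sat(EG (EX (crit | ~safe))) = {0, 5}
Sat(EX (EG (EX (crit | ~safe)))) = {s : some successor in {0, 5}} = {0, 5, 6}
2 ∉ Sat(EX (EG (EX (crit | ~safe)))) = {0, 5, 6}, so the formula does not hold at 2.

No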